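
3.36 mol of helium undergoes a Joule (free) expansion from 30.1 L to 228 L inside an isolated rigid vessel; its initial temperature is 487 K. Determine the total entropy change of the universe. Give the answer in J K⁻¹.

No heat is exchanged and no work is done, so the ideal-gas temperature stays constant.
Entropy is a state function; using a reversible isothermal path, ΔS_gas = nR ln(V₂/V₁) = 3.36 × 8.314 × ln(228/30.1) = 56.6 J/K.
The insulated surroundings exchange no heat, so ΔS_surr = 0 and ΔS_universe = ΔS_gas.

ΔS_universe = 56.6 J/K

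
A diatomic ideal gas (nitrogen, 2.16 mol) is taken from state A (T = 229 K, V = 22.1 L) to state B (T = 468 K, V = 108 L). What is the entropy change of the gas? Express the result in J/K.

ΔS = 60.6 J/K

Entropy is a state function: ΔS = nC_V ln(T₂/T₁) + nR ln(V₂/V₁), with C_V = 5R/2 = 20.79 J mol⁻¹ K⁻¹ for a diatomic ideal gas.
ΔS = 2.16 × [20.79 × ln(468/229) + 8.314 × ln(108/22.1)] = 60.6 J/K.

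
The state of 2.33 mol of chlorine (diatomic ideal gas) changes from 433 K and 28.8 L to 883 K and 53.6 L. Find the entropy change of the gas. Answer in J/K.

Entropy is a state function: ΔS = nC_V ln(T₂/T₁) + nR ln(V₂/V₁), with C_V = 5R/2 = 20.79 J mol⁻¹ K⁻¹ for a diatomic ideal gas.
ΔS = 2.33 × [20.79 × ln(883/433) + 8.314 × ln(53.6/28.8)] = 46.5 J/K.

ΔS = 46.5 J/K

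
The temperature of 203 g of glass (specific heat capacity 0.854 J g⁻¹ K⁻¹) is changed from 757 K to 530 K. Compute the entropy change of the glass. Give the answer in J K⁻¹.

ΔS = ∫dQ_rev/T = m c ln(T₂/T₁) = 203 × 0.854 × ln(530/757) = -61.8 J/K.

ΔS = -61.8 J/K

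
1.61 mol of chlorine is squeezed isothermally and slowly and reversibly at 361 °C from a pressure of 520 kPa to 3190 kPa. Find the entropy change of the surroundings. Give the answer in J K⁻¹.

ΔS_surr = 24.3 J/K

For an isothermal ideal gas ΔS_gas = nR ln(P₁/P₂) = 1.61 × 8.314 × ln(520/3190) = -24.3 J/K.
The process is reversible, so ΔS_surr = −ΔS_gas = 24.3 J/K and ΔS_universe = 0.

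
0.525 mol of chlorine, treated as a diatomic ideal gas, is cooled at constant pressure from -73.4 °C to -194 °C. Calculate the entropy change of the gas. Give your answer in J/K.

In kelvin: T₁ = 199.75 K, T₂ = 79.15 K. At constant pressure, ΔS = nC_p ln(T₂/T₁) with C_p = 7R/2 = 29.1 J mol⁻¹ K⁻¹.
ΔS = 0.525 × 29.1 × ln(79.15/199.75) = -14.1 J/K.

ΔS = -14.1 J/K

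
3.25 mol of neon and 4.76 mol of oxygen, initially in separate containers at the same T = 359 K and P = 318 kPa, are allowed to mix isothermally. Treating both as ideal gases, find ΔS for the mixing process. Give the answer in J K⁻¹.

ΔS_mix = 45 J/K

Mole fractions: x_A = 3.25/8.01 = 0.406, x_B = 0.594.
ΔS_mix = −R(n_A ln x_A + n_B ln x_B) = −8.314 × (3.25 ln 0.406 + 4.76 ln 0.594) = 45 J/K.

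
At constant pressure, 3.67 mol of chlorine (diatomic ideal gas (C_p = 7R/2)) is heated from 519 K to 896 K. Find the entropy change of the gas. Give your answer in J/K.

At constant pressure, ΔS = nC_p ln(T₂/T₁) with C_p = 7R/2 = 29.1 J mol⁻¹ K⁻¹.
ΔS = 3.67 × 29.1 × ln(896/519) = 58.3 J/K.

ΔS = 58.3 J/K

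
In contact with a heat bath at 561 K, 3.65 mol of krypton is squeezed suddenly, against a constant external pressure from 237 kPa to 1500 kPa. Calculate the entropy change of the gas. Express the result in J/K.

Entropy is a state function, so ΔS_gas depends only on the end states.
For an isothermal ideal gas ΔS_gas = nR ln(P₁/P₂) = 3.65 × 8.314 × ln(237/1500) = -56 J/K.

ΔS_gas = -56 J/K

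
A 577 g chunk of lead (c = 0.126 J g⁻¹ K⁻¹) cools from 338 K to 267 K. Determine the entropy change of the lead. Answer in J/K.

ΔS = -17.1 J/K

ΔS = ∫dQ_rev/T = m c ln(T₂/T₁) = 577 × 0.126 × ln(267/338) = -17.1 J/K.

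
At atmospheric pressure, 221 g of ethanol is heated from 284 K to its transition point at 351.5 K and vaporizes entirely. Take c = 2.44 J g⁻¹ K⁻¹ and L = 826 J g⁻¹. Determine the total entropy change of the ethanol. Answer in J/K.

Warming step: ΔS₁ = m c ln(T_tr/T_i) = 221 × 2.44 × ln(351.5/284) = 115 J/K.
Phase change: ΔS₂ = +mL/T_tr = 221 × 826 / 351.5 = 519.3 J/K.
ΔS_total = (115) + (519.3) = 634 J/K.

ΔS = 634 J/K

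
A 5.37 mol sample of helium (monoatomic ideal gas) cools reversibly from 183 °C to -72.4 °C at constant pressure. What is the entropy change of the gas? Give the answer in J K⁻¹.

In kelvin: T₁ = 456.15 K, T₂ = 200.75 K. At constant pressure, ΔS = nC_p ln(T₂/T₁) with C_p = 5R/2 = 20.79 J mol⁻¹ K⁻¹.
ΔS = 5.37 × 20.79 × ln(200.75/456.15) = -91.6 J/K.

ΔS = -91.6 J/K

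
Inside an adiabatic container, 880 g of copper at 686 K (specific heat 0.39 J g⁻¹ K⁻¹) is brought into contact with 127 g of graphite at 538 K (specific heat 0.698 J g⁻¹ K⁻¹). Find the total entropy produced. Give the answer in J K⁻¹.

ΔS_total = 1.98 J/K

Energy balance: T_f = (m₁c₁T₁ + m₂c₂T₂)/(m₁c₁ + m₂c₂) = 655.62 K.
ΔS₁ = m₁c₁ ln(T_f/T₁) = 343.2 × ln(655.62/686) = -15.55 J/K.
ΔS₂ = m₂c₂ ln(T_f/T₂) = 88.646 × ln(655.62/538) = 17.53 J/K.
ΔS_total = -15.55 + 17.53 = 1.98 J/K.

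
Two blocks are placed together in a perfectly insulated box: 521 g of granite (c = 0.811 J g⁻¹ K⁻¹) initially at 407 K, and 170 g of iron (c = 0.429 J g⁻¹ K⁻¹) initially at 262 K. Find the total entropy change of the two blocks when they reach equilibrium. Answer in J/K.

Energy balance: T_f = (m₁c₁T₁ + m₂c₂T₂)/(m₁c₁ + m₂c₂) = 385.66 K.
ΔS₁ = m₁c₁ ln(T_f/T₁) = 422.531 × ln(385.66/407) = -22.76 J/K.
ΔS₂ = m₂c₂ ln(T_f/T₂) = 72.93 × ln(385.66/262) = 28.19 J/K.
ΔS_total = -22.76 + 28.19 = 5.43 J/K.

ΔS_total = 5.43 J/K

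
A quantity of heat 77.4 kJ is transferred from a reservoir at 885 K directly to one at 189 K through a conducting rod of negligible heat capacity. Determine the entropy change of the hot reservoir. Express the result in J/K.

The hot reservoir loses heat Q, so ΔS_hot = −Q/T_H = −77400/885 = -87.5 J/K.

ΔS_hot = -87.5 J/K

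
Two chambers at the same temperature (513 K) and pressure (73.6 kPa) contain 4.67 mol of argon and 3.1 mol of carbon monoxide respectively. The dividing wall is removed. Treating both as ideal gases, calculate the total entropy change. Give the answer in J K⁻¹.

Mole fractions: x_A = 4.67/7.77 = 0.601, x_B = 0.399.
ΔS_mix = −R(n_A ln x_A + n_B ln x_B) = −8.314 × (4.67 ln 0.601 + 3.1 ln 0.399) = 43.4 J/K.

ΔS_mix = 43.4 J/K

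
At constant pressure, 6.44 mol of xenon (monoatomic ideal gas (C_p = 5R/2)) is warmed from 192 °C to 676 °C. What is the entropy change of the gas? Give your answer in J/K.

ΔS = 95.5 J/K

In kelvin: T₁ = 465.15 K, T₂ = 949.15 K. At constant pressure, ΔS = nC_p ln(T₂/T₁) with C_p = 5R/2 = 20.79 J mol⁻¹ K⁻¹.
ΔS = 6.44 × 20.79 × ln(949.15/465.15) = 95.5 J/K.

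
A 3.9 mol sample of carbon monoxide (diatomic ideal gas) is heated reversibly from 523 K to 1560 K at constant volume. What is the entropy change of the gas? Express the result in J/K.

ΔS = 88.6 J/K

At constant volume, ΔS = nC_V ln(T₂/T₁) with C_V = 5R/2 = 20.79 J mol⁻¹ K⁻¹.
ΔS = 3.9 × 20.79 × ln(1560/523) = 88.6 J/K.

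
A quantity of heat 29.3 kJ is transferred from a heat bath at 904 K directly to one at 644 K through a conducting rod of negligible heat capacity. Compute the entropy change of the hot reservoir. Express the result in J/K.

The hot reservoir loses heat Q, so ΔS_hot = −Q/T_H = −29300/904 = -32.4 J/K.

ΔS_hot = -32.4 J/K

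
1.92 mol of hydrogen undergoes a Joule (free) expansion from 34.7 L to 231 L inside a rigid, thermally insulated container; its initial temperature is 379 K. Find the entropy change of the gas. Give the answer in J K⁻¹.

ΔS_gas = 30.3 J/K

For an ideal gas in free expansion Q = 0 and W = 0, so T is unchanged.
Entropy is a state function; using a reversible isothermal path, ΔS_gas = nR ln(V₂/V₁) = 1.92 × 8.314 × ln(231/34.7) = 30.3 J/K.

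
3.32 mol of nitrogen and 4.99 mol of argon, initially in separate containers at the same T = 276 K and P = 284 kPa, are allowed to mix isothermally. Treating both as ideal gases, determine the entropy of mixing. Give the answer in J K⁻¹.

Mole fractions: x_A = 3.32/8.31 = 0.4, x_B = 0.6.
ΔS_mix = −R(n_A ln x_A + n_B ln x_B) = −8.314 × (3.32 ln 0.4 + 4.99 ln 0.6) = 46.5 J/K.

ΔS_mix = 46.5 J/K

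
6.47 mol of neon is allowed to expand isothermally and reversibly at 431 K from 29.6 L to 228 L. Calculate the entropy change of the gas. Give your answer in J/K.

For an isothermal ideal gas ΔS_gas = nR ln(V₂/V₁) = 6.47 × 8.314 × ln(228/29.6) = 110 J/K.

ΔS_gas = 110 J/K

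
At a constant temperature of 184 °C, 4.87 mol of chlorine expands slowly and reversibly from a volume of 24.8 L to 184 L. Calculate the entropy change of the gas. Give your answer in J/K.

For an isothermal ideal gas ΔS_gas = nR ln(V₂/V₁) = 4.87 × 8.314 × ln(184/24.8) = 81.1 J/K.

ΔS_gas = 81.1 J/K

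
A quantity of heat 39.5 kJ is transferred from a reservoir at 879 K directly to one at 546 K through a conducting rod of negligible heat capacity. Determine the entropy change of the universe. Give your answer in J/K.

ΔS_total = 27.4 J/K

ΔS_hot = −Q/T_H = −39500/879 = -44.94 J/K and ΔS_cold = +Q/T_C = 39500/546 = 72.34 J/K.
ΔS_total = -44.94 + 72.34 = 27.4 J/K, positive as the second law requires.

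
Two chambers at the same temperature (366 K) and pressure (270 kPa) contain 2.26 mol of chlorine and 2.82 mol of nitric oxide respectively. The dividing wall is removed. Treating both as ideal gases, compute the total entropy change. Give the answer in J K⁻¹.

Mole fractions: x_A = 2.26/5.08 = 0.445, x_B = 0.555.
ΔS_mix = −R(n_A ln x_A + n_B ln x_B) = −8.314 × (2.26 ln 0.445 + 2.82 ln 0.555) = 29 J/K.

ΔS_mix = 29 J/K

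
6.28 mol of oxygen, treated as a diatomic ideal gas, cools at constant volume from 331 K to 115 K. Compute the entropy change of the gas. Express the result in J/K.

ΔS = -138 J/K

At constant volume, ΔS = nC_V ln(T₂/T₁) with C_V = 5R/2 = 20.79 J mol⁻¹ K⁻¹.
ΔS = 6.28 × 20.79 × ln(115/331) = -138 J/K.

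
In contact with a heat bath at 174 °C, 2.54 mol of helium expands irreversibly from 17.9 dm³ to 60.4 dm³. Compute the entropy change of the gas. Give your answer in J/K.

ΔS_gas = 25.7 J/K

Entropy is a state function, so ΔS_gas depends only on the end states.
For an isothermal ideal gas ΔS_gas = nR ln(V₂/V₁) = 2.54 × 8.314 × ln(60.4/17.9) = 25.7 J/K.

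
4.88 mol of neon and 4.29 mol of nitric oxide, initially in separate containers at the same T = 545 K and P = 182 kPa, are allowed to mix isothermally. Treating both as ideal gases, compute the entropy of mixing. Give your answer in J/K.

Mole fractions: x_A = 4.88/9.17 = 0.532, x_B = 0.468.
ΔS_mix = −R(n_A ln x_A + n_B ln x_B) = −8.314 × (4.88 ln 0.532 + 4.29 ln 0.468) = 52.7 J/K.

ΔS_mix = 52.7 J/K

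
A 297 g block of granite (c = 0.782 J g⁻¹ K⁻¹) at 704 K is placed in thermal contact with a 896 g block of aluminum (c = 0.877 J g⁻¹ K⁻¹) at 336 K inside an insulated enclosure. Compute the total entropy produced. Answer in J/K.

ΔS_total = 55.3 J/K

Energy balance: T_f = (m₁c₁T₁ + m₂c₂T₂)/(m₁c₁ + m₂c₂) = 419.95 K.
ΔS₁ = m₁c₁ ln(T_f/T₁) = 232.254 × ln(419.95/704) = -120 J/K.
ΔS₂ = m₂c₂ ln(T_f/T₂) = 785.792 × ln(419.95/336) = 175.3 J/K.
ΔS_total = -120 + 175.3 = 55.3 J/K.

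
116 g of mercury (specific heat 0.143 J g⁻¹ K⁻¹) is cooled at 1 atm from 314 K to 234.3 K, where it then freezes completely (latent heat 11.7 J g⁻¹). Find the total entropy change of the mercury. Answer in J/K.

Cooling step: ΔS₁ = m c ln(T_tr/T_i) = 116 × 0.143 × ln(234.3/314) = -4.8568 J/K.
Phase change: ΔS₂ = −mL/T_tr = −116 × 11.7 / 234.3 = -5.7926 J/K.
ΔS_total = (-4.8568) + (-5.7926) = -10.6 J/K.

ΔS = -10.6 J/K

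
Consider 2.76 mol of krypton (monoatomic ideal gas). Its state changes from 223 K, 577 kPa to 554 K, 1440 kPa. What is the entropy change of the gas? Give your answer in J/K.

ΔS = 31.2 J/K

ΔS = nC_p ln(T₂/T₁) − nR ln(P₂/P₁), with C_p = 5R/2 = 20.79 J mol⁻¹ K⁻¹ for a monoatomic ideal gas.
ΔS = 2.76 × [20.79 × ln(554/223) − 8.314 × ln(1440/577)] = 31.2 J/K.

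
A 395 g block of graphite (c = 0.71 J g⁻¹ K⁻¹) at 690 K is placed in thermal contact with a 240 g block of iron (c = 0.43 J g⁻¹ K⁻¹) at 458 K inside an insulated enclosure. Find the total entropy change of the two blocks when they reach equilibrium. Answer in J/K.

ΔS_total = 5.92 J/K

Energy balance: T_f = (m₁c₁T₁ + m₂c₂T₂)/(m₁c₁ + m₂c₂) = 627.59 K.
ΔS₁ = m₁c₁ ln(T_f/T₁) = 280.45 × ln(627.59/690) = -26.59 J/K.
ΔS₂ = m₂c₂ ln(T_f/T₂) = 103.2 × ln(627.59/458) = 32.51 J/K.
ΔS_total = -26.59 + 32.51 = 5.92 J/K.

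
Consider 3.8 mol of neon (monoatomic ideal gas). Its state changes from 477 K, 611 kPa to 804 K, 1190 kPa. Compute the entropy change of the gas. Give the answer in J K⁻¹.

ΔS = nC_p ln(T₂/T₁) − nR ln(P₂/P₁), with C_p = 5R/2 = 20.79 J mol⁻¹ K⁻¹ for a monoatomic ideal gas.
ΔS = 3.8 × [20.79 × ln(804/477) − 8.314 × ln(1190/611)] = 20.2 J/K.

ΔS = 20.2 J/K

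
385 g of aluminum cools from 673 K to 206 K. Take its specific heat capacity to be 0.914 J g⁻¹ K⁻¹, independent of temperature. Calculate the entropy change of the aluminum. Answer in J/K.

ΔS = -417 J/K

ΔS = ∫dQ_rev/T = m c ln(T₂/T₁) = 385 × 0.914 × ln(206/673) = -417 J/K.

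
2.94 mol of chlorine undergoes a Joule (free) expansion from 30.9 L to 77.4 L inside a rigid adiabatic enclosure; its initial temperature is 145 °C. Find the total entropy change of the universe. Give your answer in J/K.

For an ideal gas in free expansion Q = 0 and W = 0, so T is unchanged.
Entropy is a state function; using a reversible isothermal path, ΔS_gas = nR ln(V₂/V₁) = 2.94 × 8.314 × ln(77.4/30.9) = 22.4 J/K.
The insulated surroundings exchange no heat, so ΔS_surr = 0 and ΔS_universe = ΔS_gas.

ΔS_universe = 22.4 J/K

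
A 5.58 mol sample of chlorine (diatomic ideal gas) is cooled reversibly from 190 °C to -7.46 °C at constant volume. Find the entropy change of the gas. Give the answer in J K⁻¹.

In kelvin: T₁ = 463.15 K, T₂ = 265.69 K. At constant volume, ΔS = nC_V ln(T₂/T₁) with C_V = 5R/2 = 20.79 J mol⁻¹ K⁻¹.
ΔS = 5.58 × 20.79 × ln(265.69/463.15) = -64.5 J/K.

ΔS = -64.5 J/K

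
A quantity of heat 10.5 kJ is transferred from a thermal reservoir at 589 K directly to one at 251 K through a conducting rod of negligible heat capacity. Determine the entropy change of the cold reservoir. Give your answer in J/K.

ΔS_cold = 41.8 J/K

The cold reservoir gains heat Q, so ΔS_cold = +Q/T_C = 10500/251 = 41.8 J/K.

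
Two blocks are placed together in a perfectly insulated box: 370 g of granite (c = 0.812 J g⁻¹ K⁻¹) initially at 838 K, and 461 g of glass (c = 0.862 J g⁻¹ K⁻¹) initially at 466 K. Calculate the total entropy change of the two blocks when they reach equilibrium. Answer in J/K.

ΔS_total = 29.8 J/K

Energy balance: T_f = (m₁c₁T₁ + m₂c₂T₂)/(m₁c₁ + m₂c₂) = 626.16 K.
ΔS₁ = m₁c₁ ln(T_f/T₁) = 300.44 × ln(626.16/838) = -87.552 J/K.
ΔS₂ = m₂c₂ ln(T_f/T₂) = 397.382 × ln(626.16/466) = 117.4 J/K.
ΔS_total = -87.552 + 117.4 = 29.8 J/K.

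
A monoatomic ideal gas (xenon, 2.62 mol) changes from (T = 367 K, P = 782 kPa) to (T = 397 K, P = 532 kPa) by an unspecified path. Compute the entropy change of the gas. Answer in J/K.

ΔS = nC_p ln(T₂/T₁) − nR ln(P₂/P₁), with C_p = 5R/2 = 20.79 J mol⁻¹ K⁻¹ for a monoatomic ideal gas.
ΔS = 2.62 × [20.79 × ln(397/367) − 8.314 × ln(532/782)] = 12.7 J/K.

ΔS = 12.7 J/K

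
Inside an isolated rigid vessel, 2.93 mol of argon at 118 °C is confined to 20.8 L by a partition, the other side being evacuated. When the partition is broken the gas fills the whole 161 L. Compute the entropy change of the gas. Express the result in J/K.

ΔS_gas = 49.9 J/K

For an ideal gas in free expansion Q = 0 and W = 0, so T is unchanged.
Entropy is a state function; using a reversible isothermal path, ΔS_gas = nR ln(V₂/V₁) = 2.93 × 8.314 × ln(161/20.8) = 49.9 J/K.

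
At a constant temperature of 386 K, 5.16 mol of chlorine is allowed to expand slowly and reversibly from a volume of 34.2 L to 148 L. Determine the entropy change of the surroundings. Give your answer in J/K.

For an isothermal ideal gas ΔS_gas = nR ln(V₂/V₁) = 5.16 × 8.314 × ln(148/34.2) = 62.8 J/K.
The process is reversible, so ΔS_surr = −ΔS_gas = -62.8 J/K and ΔS_universe = 0.

ΔS_surr = -62.8 J/K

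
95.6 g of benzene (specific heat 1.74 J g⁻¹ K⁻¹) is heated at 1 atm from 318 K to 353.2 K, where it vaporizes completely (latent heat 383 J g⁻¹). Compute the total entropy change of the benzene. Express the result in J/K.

Warming step: ΔS₁ = m c ln(T_tr/T_i) = 95.6 × 1.74 × ln(353.2/318) = 17.46 J/K.
Phase change: ΔS₂ = +mL/T_tr = 95.6 × 383 / 353.2 = 103.7 J/K.
ΔS_total = (17.46) + (103.7) = 121 J/K.

ΔS = 121 J/K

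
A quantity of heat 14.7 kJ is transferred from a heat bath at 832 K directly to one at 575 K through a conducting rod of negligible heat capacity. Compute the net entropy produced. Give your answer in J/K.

ΔS_hot = −Q/T_H = −14700/832 = -17.67 J/K and ΔS_cold = +Q/T_C = 14700/575 = 25.57 J/K.
ΔS_total = -17.67 + 25.57 = 7.9 J/K, positive as the second law requires.

ΔS_total = 7.9 J/K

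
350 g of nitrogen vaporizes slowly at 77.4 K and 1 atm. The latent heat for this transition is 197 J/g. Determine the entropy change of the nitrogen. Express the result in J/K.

Heat absorbed by the substance: Q = mL = 350 × 197 = 68950 J.
At constant T, ΔS = Q_rev/T = 68950 / 77.4 = 891 J/K.

ΔS = 891 J/K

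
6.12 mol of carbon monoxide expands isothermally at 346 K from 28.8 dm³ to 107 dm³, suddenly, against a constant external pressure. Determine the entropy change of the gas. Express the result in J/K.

ΔS_gas = 66.8 J/K

Entropy is a state function, so ΔS_gas depends only on the end states.
For an isothermal ideal gas ΔS_gas = nR ln(V₂/V₁) = 6.12 × 8.314 × ln(107/28.8) = 66.8 J/K.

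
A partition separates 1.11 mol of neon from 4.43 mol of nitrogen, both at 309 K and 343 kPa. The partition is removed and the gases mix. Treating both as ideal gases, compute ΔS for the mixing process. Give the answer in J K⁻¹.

Mole fractions: x_A = 1.11/5.54 = 0.2, x_B = 0.8.
ΔS_mix = −R(n_A ln x_A + n_B ln x_B) = −8.314 × (1.11 ln 0.2 + 4.43 ln 0.8) = 23.1 J/K.

ΔS_mix = 23.1 J/K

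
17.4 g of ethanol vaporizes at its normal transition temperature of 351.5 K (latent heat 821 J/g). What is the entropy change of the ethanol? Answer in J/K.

Heat absorbed by the substance: Q = mL = 17.4 × 821 = 14285.4 J.
At constant T, ΔS = Q_rev/T = 14285.4 / 351.5 = 40.6 J/K.

ΔS = 40.6 J/K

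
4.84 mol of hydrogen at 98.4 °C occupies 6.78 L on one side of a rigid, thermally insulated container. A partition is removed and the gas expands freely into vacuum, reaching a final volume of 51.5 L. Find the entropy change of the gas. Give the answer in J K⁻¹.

ΔS_gas = 81.6 J/K

No heat is exchanged and no work is done, so the ideal-gas temperature stays constant.
Entropy is a state function; using a reversible isothermal path, ΔS_gas = nR ln(V₂/V₁) = 4.84 × 8.314 × ln(51.5/6.78) = 81.6 J/K.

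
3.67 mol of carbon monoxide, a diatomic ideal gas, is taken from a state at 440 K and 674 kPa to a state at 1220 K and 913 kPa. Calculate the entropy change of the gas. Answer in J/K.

ΔS = nC_p ln(T₂/T₁) − nR ln(P₂/P₁), with C_p = 7R/2 = 29.1 J mol⁻¹ K⁻¹ for a diatomic ideal gas.
ΔS = 3.67 × [29.1 × ln(1220/440) − 8.314 × ln(913/674)] = 99.7 J/K.

ΔS = 99.7 J/K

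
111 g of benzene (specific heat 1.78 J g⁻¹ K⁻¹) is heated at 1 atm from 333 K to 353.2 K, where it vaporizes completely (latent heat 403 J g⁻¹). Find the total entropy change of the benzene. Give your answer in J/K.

Warming step: ΔS₁ = m c ln(T_tr/T_i) = 111 × 1.78 × ln(353.2/333) = 11.64 J/K.
Phase change: ΔS₂ = +mL/T_tr = 111 × 403 / 353.2 = 126.7 J/K.
ΔS_total = (11.64) + (126.7) = 138 J/K.

ΔS = 138 J/K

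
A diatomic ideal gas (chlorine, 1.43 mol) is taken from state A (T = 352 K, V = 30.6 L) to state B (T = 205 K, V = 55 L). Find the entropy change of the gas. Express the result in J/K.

ΔS = -9.1 J/K

Entropy is a state function: ΔS = nC_V ln(T₂/T₁) + nR ln(V₂/V₁), with C_V = 5R/2 = 20.79 J mol⁻¹ K⁻¹ for a diatomic ideal gas.
ΔS = 1.43 × [20.79 × ln(205/352) + 8.314 × ln(55/30.6)] = -9.1 J/K.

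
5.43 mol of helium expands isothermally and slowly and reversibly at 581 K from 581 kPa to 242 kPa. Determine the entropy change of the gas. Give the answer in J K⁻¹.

For an isothermal ideal gas ΔS_gas = nR ln(P₁/P₂) = 5.43 × 8.314 × ln(581/242) = 39.5 J/K.

ΔS_gas = 39.5 J/K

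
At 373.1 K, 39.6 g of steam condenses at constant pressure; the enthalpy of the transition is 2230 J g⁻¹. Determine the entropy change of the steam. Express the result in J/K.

ΔS = -237 J/K

Heat released by the substance: Q = −mL = −39.6 × 2230 = −88308 J.
At constant T, ΔS = Q_rev/T = −88308 / 373.1 = -237 J/K.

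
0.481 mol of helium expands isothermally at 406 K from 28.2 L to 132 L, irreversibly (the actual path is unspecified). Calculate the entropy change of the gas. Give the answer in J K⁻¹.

ΔS_gas = 6.17 J/K

Entropy is a state function, so ΔS_gas depends only on the end states.
For an isothermal ideal gas ΔS_gas = nR ln(V₂/V₁) = 0.481 × 8.314 × ln(132/28.2) = 6.17 J/K.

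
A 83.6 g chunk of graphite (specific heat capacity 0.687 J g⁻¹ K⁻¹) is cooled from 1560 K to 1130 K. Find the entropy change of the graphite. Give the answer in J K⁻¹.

ΔS = ∫dQ_rev/T = m c ln(T₂/T₁) = 83.6 × 0.687 × ln(1130/1560) = -18.5 J/K.

ΔS = -18.5 J/K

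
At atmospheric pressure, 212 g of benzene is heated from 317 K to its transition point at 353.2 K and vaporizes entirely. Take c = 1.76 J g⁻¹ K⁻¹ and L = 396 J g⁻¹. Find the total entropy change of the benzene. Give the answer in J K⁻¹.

ΔS = 278 J/K

Warming step: ΔS₁ = m c ln(T_tr/T_i) = 212 × 1.76 × ln(353.2/317) = 40.35 J/K.
Phase change: ΔS₂ = +mL/T_tr = 212 × 396 / 353.2 = 237.7 J/K.
ΔS_total = (40.35) + (237.7) = 278 J/K.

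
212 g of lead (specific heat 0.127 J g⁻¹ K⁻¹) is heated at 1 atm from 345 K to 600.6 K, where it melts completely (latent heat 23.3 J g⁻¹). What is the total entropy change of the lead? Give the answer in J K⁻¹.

ΔS = 23.2 J/K

Warming step: ΔS₁ = m c ln(T_tr/T_i) = 212 × 0.127 × ln(600.6/345) = 14.93 J/K.
Phase change: ΔS₂ = +mL/T_tr = 212 × 23.3 / 600.6 = 8.224 J/K.
ΔS_total = (14.93) + (8.224) = 23.2 J/K.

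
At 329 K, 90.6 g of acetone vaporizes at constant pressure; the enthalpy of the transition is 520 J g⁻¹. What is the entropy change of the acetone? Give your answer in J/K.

ΔS = 143 J/K

Heat absorbed by the substance: Q = mL = 90.6 × 520 = 47112 J.
At constant T, ΔS = Q_rev/T = 47112 / 329 = 143 J/K.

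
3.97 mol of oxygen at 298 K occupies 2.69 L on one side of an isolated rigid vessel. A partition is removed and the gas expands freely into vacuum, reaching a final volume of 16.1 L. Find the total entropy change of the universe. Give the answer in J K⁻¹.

ΔS_universe = 59.1 J/K

For an ideal gas in free expansion Q = 0 and W = 0, so T is unchanged.
Entropy is a state function; using a reversible isothermal path, ΔS_gas = nR ln(V₂/V₁) = 3.97 × 8.314 × ln(16.1/2.69) = 59.1 J/K.
The insulated surroundings exchange no heat, so ΔS_surr = 0 and ΔS_universe = ΔS_gas.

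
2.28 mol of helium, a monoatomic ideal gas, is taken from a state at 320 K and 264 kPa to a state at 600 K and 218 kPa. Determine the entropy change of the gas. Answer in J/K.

ΔS = nC_p ln(T₂/T₁) − nR ln(P₂/P₁), with C_p = 5R/2 = 20.79 J mol⁻¹ K⁻¹ for a monoatomic ideal gas.
ΔS = 2.28 × [20.79 × ln(600/320) − 8.314 × ln(218/264)] = 33.4 J/K.

ΔS = 33.4 J/K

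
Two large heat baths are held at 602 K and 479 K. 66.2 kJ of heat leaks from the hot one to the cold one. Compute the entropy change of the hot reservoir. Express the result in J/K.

ΔS_hot = -110 J/K

The hot reservoir loses heat Q, so ΔS_hot = −Q/T_H = −66200/602 = -110 J/K.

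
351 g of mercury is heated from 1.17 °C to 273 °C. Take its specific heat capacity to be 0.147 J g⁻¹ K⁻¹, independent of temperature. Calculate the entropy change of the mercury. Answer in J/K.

ΔS = 35.5 J/K

In kelvin: T₁ = 274.32 K, T₂ = 546.15 K. ΔS = ∫dQ_rev/T = m c ln(T₂/T₁) = 351 × 0.147 × ln(546.15/274.32) = 35.5 J/K.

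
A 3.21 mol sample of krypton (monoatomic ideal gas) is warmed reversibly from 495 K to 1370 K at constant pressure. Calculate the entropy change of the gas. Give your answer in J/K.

At constant pressure, ΔS = nC_p ln(T₂/T₁) with C_p = 5R/2 = 20.79 J mol⁻¹ K⁻¹.
ΔS = 3.21 × 20.79 × ln(1370/495) = 67.9 J/K.

ΔS = 67.9 J/K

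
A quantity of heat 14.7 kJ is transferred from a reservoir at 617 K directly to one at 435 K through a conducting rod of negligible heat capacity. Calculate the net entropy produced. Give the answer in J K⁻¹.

ΔS_hot = −Q/T_H = −14700/617 = -23.82 J/K and ΔS_cold = +Q/T_C = 14700/435 = 33.79 J/K.
ΔS_total = -23.82 + 33.79 = 9.97 J/K, positive as the second law requires.

ΔS_total = 9.97 J/K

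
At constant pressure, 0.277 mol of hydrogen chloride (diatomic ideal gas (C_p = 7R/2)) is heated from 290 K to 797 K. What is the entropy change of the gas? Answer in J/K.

At constant pressure, ΔS = nC_p ln(T₂/T₁) with C_p = 7R/2 = 29.1 J mol⁻¹ K⁻¹.
ΔS = 0.277 × 29.1 × ln(797/290) = 8.15 J/K.

ΔS = 8.15 J/K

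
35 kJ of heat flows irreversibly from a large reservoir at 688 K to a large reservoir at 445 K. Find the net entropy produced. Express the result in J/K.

ΔS_hot = −Q/T_H = −35000/688 = -50.87 J/K and ΔS_cold = +Q/T_C = 35000/445 = 78.65 J/K.
ΔS_total = -50.87 + 78.65 = 27.8 J/K, positive as the second law requires.

ΔS_total = 27.8 J/K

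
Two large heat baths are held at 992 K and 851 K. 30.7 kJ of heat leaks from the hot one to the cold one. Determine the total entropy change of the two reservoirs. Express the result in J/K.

ΔS_total = 5.13 J/K

ΔS_hot = −Q/T_H = −30700/992 = -30.95 J/K and ΔS_cold = +Q/T_C = 30700/851 = 36.08 J/K.
ΔS_total = -30.95 + 36.08 = 5.13 J/K, positive as the second law requires.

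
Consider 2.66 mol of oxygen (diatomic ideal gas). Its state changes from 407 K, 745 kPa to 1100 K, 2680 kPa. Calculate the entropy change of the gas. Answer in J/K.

ΔS = nC_p ln(T₂/T₁) − nR ln(P₂/P₁), with C_p = 7R/2 = 29.1 J mol⁻¹ K⁻¹ for a diatomic ideal gas.
ΔS = 2.66 × [29.1 × ln(1100/407) − 8.314 × ln(2680/745)] = 48.6 J/K.

ΔS = 48.6 J/K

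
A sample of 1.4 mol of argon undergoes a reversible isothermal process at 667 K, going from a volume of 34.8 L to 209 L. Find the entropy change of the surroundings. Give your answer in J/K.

For an isothermal ideal gas ΔS_gas = nR ln(V₂/V₁) = 1.4 × 8.314 × ln(209/34.8) = 20.9 J/K.
The process is reversible, so ΔS_surr = −ΔS_gas = -20.9 J/K and ΔS_universe = 0.

ΔS_surr = -20.9 J/K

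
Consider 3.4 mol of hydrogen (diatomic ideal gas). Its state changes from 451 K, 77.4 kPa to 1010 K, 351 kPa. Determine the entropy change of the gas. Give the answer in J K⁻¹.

ΔS = 37 J/K

ΔS = nC_p ln(T₂/T₁) − nR ln(P₂/P₁), with C_p = 7R/2 = 29.1 J mol⁻¹ K⁻¹ for a diatomic ideal gas.
ΔS = 3.4 × [29.1 × ln(1010/451) − 8.314 × ln(351/77.4)] = 37 J/K.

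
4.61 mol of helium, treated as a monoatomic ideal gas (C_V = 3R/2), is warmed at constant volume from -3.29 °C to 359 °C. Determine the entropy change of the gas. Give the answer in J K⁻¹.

ΔS = 48.9 J/K

In kelvin: T₁ = 269.86 K, T₂ = 632.15 K. At constant volume, ΔS = nC_V ln(T₂/T₁) with C_V = 3R/2 = 12.47 J mol⁻¹ K⁻¹.
ΔS = 4.61 × 12.47 × ln(632.15/269.86) = 48.9 J/K.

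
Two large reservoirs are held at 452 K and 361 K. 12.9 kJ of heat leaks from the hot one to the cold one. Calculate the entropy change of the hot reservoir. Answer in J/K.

ΔS_hot = -28.5 J/K

The hot reservoir loses heat Q, so ΔS_hot = −Q/T_H = −12900/452 = -28.5 J/K.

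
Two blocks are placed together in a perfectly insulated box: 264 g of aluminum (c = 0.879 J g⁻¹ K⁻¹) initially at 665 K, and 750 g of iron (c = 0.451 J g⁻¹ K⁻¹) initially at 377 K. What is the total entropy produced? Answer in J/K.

Energy balance: T_f = (m₁c₁T₁ + m₂c₂T₂)/(m₁c₁ + m₂c₂) = 494.19 K.
ΔS₁ = m₁c₁ ln(T_f/T₁) = 232.056 × ln(494.19/665) = -68.89 J/K.
ΔS₂ = m₂c₂ ln(T_f/T₂) = 338.25 × ln(494.19/377) = 91.55 J/K.
ΔS_total = -68.89 + 91.55 = 22.7 J/K.

ΔS_total = 22.7 J/K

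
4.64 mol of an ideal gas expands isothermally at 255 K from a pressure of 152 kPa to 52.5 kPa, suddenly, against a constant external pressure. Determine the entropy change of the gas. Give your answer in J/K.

Entropy is a state function, so ΔS_gas depends only on the end states.
For an isothermal ideal gas ΔS_gas = nR ln(P₁/P₂) = 4.64 × 8.314 × ln(152/52.5) = 41 J/K.

ΔS_gas = 41 J/K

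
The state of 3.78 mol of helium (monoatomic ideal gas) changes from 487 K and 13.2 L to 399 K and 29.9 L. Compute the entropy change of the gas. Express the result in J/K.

ΔS = 16.3 J/K

Entropy is a state function: ΔS = nC_V ln(T₂/T₁) + nR ln(V₂/V₁), with C_V = 3R/2 = 12.47 J mol⁻¹ K⁻¹ for a monoatomic ideal gas.
ΔS = 3.78 × [12.47 × ln(399/487) + 8.314 × ln(29.9/13.2)] = 16.3 J/K.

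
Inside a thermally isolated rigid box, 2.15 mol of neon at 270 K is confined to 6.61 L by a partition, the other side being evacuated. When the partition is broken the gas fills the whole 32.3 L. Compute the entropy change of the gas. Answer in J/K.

ΔS_gas = 28.4 J/K

For an ideal gas in free expansion Q = 0 and W = 0, so T is unchanged.
Entropy is a state function; using a reversible isothermal path, ΔS_gas = nR ln(V₂/V₁) = 2.15 × 8.314 × ln(32.3/6.61) = 28.4 J/K.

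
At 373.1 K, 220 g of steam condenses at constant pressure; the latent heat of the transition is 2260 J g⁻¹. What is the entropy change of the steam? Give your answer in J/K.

ΔS = -1330 J/K

Heat released by the substance: Q = −mL = −220 × 2260 = −497200 J.
At constant T, ΔS = Q_rev/T = −497200 / 373.1 = -1330 J/K.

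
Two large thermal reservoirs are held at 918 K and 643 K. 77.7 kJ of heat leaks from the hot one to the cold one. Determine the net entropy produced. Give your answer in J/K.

ΔS_total = 36.2 J/K

ΔS_hot = −Q/T_H = −77700/918 = -84.64 J/K and ΔS_cold = +Q/T_C = 77700/643 = 120.8 J/K.
ΔS_total = -84.64 + 120.8 = 36.2 J/K, positive as the second law requires.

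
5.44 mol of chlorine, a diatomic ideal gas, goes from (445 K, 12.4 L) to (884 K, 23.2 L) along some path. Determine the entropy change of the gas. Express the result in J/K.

Entropy is a state function: ΔS = nC_V ln(T₂/T₁) + nR ln(V₂/V₁), with C_V = 5R/2 = 20.79 J mol⁻¹ K⁻¹ for a diatomic ideal gas.
ΔS = 5.44 × [20.79 × ln(884/445) + 8.314 × ln(23.2/12.4)] = 106 J/K.

ΔS = 106 J/K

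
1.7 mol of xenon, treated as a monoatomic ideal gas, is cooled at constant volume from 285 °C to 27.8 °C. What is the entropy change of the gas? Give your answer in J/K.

In kelvin: T₁ = 558.15 K, T₂ = 300.95 K. At constant volume, ΔS = nC_V ln(T₂/T₁) with C_V = 3R/2 = 12.47 J mol⁻¹ K⁻¹.
ΔS = 1.7 × 12.47 × ln(300.95/558.15) = -13.1 J/K.

ΔS = -13.1 J/K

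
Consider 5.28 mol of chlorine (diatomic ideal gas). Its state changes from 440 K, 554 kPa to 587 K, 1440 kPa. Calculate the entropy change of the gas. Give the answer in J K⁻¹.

ΔS = nC_p ln(T₂/T₁) − nR ln(P₂/P₁), with C_p = 7R/2 = 29.1 J mol⁻¹ K⁻¹ for a diatomic ideal gas.
ΔS = 5.28 × [29.1 × ln(587/440) − 8.314 × ln(1440/554)] = 2.35 J/K.

ΔS = 2.35 J/K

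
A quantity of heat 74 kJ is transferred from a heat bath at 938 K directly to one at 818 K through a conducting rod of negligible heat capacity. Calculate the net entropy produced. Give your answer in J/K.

ΔS_total = 11.6 J/K

ΔS_hot = −Q/T_H = −74000/938 = -78.89 J/K and ΔS_cold = +Q/T_C = 74000/818 = 90.46 J/K.
ΔS_total = -78.89 + 90.46 = 11.6 J/K, positive as the second law requires.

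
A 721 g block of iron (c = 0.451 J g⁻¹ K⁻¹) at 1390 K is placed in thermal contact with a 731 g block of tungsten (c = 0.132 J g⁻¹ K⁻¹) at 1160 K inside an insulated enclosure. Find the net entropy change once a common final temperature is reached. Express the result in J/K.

Energy balance: T_f = (m₁c₁T₁ + m₂c₂T₂)/(m₁c₁ + m₂c₂) = 1337.4 K.
ΔS₁ = m₁c₁ ln(T_f/T₁) = 325.171 × ln(1337.4/1390) = -12.55 J/K.
ΔS₂ = m₂c₂ ln(T_f/T₂) = 96.492 × ln(1337.4/1160) = 13.73 J/K.
ΔS_total = -12.55 + 13.73 = 1.18 J/K.

ΔS_total = 1.18 J/K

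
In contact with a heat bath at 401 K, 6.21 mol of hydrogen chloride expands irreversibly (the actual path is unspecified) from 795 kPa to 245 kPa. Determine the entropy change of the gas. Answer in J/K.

Entropy is a state function, so ΔS_gas depends only on the end states.
For an isothermal ideal gas ΔS_gas = nR ln(P₁/P₂) = 6.21 × 8.314 × ln(795/245) = 60.8 J/K.

ΔS_gas = 60.8 J/K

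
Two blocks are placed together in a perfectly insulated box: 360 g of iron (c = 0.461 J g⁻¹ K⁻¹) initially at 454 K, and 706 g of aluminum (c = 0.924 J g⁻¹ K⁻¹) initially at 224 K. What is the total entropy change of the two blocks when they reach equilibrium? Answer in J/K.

Energy balance: T_f = (m₁c₁T₁ + m₂c₂T₂)/(m₁c₁ + m₂c₂) = 270.65 K.
ΔS₁ = m₁c₁ ln(T_f/T₁) = 165.96 × ln(270.65/454) = -85.85 J/K.
ΔS₂ = m₂c₂ ln(T_f/T₂) = 652.344 × ln(270.65/224) = 123.4 J/K.
ΔS_total = -85.85 + 123.4 = 37.6 J/K.

ΔS_total = 37.6 J/K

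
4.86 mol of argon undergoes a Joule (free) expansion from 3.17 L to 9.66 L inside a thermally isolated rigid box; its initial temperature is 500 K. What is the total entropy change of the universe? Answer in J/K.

For an ideal gas in free expansion Q = 0 and W = 0, so T is unchanged.
Entropy is a state function; using a reversible isothermal path, ΔS_gas = nR ln(V₂/V₁) = 4.86 × 8.314 × ln(9.66/3.17) = 45 J/K.
The insulated surroundings exchange no heat, so ΔS_surr = 0 and ΔS_universe = ΔS_gas.

ΔS_universe = 45 J/K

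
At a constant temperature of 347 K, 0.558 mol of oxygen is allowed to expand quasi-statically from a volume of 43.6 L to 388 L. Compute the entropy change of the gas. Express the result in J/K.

ΔS_gas = 10.1 J/K

For an isothermal ideal gas ΔS_gas = nR ln(V₂/V₁) = 0.558 × 8.314 × ln(388/43.6) = 10.1 J/K.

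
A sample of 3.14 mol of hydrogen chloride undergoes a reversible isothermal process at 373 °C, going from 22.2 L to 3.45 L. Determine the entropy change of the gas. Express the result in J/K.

ΔS_gas = -48.6 J/K

For an isothermal ideal gas ΔS_gas = nR ln(V₂/V₁) = 3.14 × 8.314 × ln(3.45/22.2) = -48.6 J/K.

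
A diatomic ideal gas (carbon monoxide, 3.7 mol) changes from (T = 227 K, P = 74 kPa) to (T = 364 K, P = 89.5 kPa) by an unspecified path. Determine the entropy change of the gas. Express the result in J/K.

ΔS = nC_p ln(T₂/T₁) − nR ln(P₂/P₁), with C_p = 7R/2 = 29.1 J mol⁻¹ K⁻¹ for a diatomic ideal gas.
ΔS = 3.7 × [29.1 × ln(364/227) − 8.314 × ln(89.5/74)] = 45 J/K.

ΔS = 45 J/K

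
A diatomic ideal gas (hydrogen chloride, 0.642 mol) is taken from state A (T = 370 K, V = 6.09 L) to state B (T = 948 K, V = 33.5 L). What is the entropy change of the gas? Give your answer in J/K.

Entropy is a state function: ΔS = nC_V ln(T₂/T₁) + nR ln(V₂/V₁), with C_V = 5R/2 = 20.79 J mol⁻¹ K⁻¹ for a diatomic ideal gas.
ΔS = 0.642 × [20.79 × ln(948/370) + 8.314 × ln(33.5/6.09)] = 21.7 J/K.

ΔS = 21.7 J/K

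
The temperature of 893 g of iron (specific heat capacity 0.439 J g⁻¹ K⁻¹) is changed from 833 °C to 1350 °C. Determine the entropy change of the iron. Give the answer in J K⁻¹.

In kelvin: T₁ = 1106.15 K, T₂ = 1623.15 K. ΔS = ∫dQ_rev/T = m c ln(T₂/T₁) = 893 × 0.439 × ln(1623.15/1106.15) = 150 J/K.

ΔS = 150 J/K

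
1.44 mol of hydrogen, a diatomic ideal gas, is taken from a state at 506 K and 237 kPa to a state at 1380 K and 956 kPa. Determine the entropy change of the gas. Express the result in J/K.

ΔS = nC_p ln(T₂/T₁) − nR ln(P₂/P₁), with C_p = 7R/2 = 29.1 J mol⁻¹ K⁻¹ for a diatomic ideal gas.
ΔS = 1.44 × [29.1 × ln(1380/506) − 8.314 × ln(956/237)] = 25.3 J/K.

ΔS = 25.3 J/K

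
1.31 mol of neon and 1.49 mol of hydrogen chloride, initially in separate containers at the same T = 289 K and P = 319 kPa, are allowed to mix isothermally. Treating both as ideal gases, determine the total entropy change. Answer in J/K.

ΔS_mix = 16.1 J/K

Mole fractions: x_A = 1.31/2.8 = 0.468, x_B = 0.532.
ΔS_mix = −R(n_A ln x_A + n_B ln x_B) = −8.314 × (1.31 ln 0.468 + 1.49 ln 0.532) = 16.1 J/K.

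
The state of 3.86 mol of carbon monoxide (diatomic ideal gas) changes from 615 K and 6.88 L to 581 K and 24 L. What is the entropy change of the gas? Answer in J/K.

ΔS = 35.5 J/K

Entropy is a state function: ΔS = nC_V ln(T₂/T₁) + nR ln(V₂/V₁), with C_V = 5R/2 = 20.79 J mol⁻¹ K⁻¹ for a diatomic ideal gas.
ΔS = 3.86 × [20.79 × ln(581/615) + 8.314 × ln(24/6.88)] = 35.5 J/K.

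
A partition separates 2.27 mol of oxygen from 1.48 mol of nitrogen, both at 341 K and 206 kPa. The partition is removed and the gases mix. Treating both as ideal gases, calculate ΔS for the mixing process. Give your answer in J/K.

ΔS_mix = 20.9 J/K

Mole fractions: x_A = 2.27/3.75 = 0.605, x_B = 0.395.
ΔS_mix = −R(n_A ln x_A + n_B ln x_B) = −8.314 × (2.27 ln 0.605 + 1.48 ln 0.395) = 20.9 J/K.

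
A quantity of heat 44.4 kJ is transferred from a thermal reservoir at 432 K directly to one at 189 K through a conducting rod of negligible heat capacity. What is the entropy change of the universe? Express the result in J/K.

ΔS_hot = −Q/T_H = −44400/432 = -102.8 J/K and ΔS_cold = +Q/T_C = 44400/189 = 234.9 J/K.
ΔS_total = -102.8 + 234.9 = 132 J/K, positive as the second law requires.

ΔS_total = 132 J/K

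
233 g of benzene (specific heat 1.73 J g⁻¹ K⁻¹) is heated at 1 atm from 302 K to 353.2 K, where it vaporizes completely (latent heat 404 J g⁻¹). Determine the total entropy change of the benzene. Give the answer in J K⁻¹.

Warming step: ΔS₁ = m c ln(T_tr/T_i) = 233 × 1.73 × ln(353.2/302) = 63.13 J/K.
Phase change: ΔS₂ = +mL/T_tr = 233 × 404 / 353.2 = 266.5 J/K.
ΔS_total = (63.13) + (266.5) = 330 J/K.

ΔS = 330 J/K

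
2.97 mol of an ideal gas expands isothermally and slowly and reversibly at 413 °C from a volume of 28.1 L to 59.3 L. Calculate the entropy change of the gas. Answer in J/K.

For an isothermal ideal gas ΔS_gas = nR ln(V₂/V₁) = 2.97 × 8.314 × ln(59.3/28.1) = 18.4 J/K.

ΔS_gas = 18.4 J/K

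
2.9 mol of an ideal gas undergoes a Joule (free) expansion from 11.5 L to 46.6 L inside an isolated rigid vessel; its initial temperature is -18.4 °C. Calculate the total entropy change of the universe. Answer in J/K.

No heat is exchanged and no work is done, so the ideal-gas temperature stays constant.
Entropy is a state function; using a reversible isothermal path, ΔS_gas = nR ln(V₂/V₁) = 2.9 × 8.314 × ln(46.6/11.5) = 33.7 J/K.
The insulated surroundings exchange no heat, so ΔS_surr = 0 and ΔS_universe = ΔS_gas.

ΔS_universe = 33.7 J/K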